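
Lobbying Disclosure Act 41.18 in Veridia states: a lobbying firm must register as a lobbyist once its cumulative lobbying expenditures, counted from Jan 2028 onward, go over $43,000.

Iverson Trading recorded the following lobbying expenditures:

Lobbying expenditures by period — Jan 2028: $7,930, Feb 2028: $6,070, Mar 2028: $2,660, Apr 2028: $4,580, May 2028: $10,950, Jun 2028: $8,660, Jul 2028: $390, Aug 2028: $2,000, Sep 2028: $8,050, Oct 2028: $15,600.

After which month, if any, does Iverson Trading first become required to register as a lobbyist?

Through Jan 2028: $7,930
Through Feb 2028: $14,000
Through Mar 2028: $16,660
Through Apr 2028: $21,240
Through May 2028: $32,190
Through Jun 2028: $40,850
Through Jul 2028: $41,240
Through Aug 2028: $43,240 ← exceeds threshold

Aug 2028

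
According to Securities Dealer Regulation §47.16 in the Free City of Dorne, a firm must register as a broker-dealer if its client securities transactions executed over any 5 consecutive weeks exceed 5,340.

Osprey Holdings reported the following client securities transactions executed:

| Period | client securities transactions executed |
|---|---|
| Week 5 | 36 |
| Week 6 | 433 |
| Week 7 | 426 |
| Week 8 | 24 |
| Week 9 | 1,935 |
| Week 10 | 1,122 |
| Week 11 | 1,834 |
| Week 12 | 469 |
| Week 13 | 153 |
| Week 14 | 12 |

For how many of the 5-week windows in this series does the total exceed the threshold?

Week 5–Week 9: 36 + 433 + 426 + 24 + 1,935 = 2,854 (under)
Week 6–Week 10: 433 + 426 + 24 + 1,935 + 1,122 = 3,940 (under)
Week 7–Week 11: 426 + 24 + 1,935 + 1,122 + 1,834 = 5,341 (over)
Week 8–Week 12: 24 + 1,935 + 1,122 + 1,834 + 469 = 5,384 (over)
Week 9–Week 13: 1,935 + 1,122 + 1,834 + 469 + 153 = 5,513 (over)
Week 10–Week 14: 1,122 + 1,834 + 469 + 153 + 12 = 3,590 (under)
3 windows exceed the threshold.

3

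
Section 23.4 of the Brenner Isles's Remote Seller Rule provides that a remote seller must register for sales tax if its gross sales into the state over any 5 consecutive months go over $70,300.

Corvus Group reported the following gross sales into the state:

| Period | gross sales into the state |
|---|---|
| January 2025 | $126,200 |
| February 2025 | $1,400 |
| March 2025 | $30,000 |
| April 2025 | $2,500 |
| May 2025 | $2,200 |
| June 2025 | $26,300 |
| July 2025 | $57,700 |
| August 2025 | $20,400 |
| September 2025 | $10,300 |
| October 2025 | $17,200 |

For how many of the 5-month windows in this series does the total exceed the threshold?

5

January 2025–May 2025: $126,200 + $1,400 + $30,000 + $2,500 + $2,200 = $162,300 (over)
February 2025–June 2025: $1,400 + $30,000 + $2,500 + $2,200 + $26,300 = $62,400 (under)
March 2025–July 2025: $30,000 + $2,500 + $2,200 + $26,300 + $57,700 = $118,700 (over)
April 2025–August 2025: $2,500 + $2,200 + $26,300 + $57,700 + $20,400 = $109,100 (over)
May 2025–September 2025: $2,200 + $26,300 + $57,700 + $20,400 + $10,300 = $116,900 (over)
June 2025–October 2025: $26,300 + $57,700 + $20,400 + $10,300 + $17,200 = $131,900 (over)
5 windows exceed the threshold.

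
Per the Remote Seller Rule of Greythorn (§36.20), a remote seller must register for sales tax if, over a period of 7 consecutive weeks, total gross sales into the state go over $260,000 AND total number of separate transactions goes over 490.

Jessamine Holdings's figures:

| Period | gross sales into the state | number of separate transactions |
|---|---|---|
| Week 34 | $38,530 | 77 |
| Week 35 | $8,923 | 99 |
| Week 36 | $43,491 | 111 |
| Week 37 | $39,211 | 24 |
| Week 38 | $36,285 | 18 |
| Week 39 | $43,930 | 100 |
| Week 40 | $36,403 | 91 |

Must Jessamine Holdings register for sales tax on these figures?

No

Total gross sales into the state: $38,530 + $8,923 + $43,491 + $39,211 + $36,285 + $43,930 + $36,403 = $246,773 (≤ $260,000).
Total number of separate transactions: 77 + 99 + 111 + 24 + 18 + 100 + 91 = 520 (> 490).
The test is 'and': the rule requires both, and at least one is not exceeded.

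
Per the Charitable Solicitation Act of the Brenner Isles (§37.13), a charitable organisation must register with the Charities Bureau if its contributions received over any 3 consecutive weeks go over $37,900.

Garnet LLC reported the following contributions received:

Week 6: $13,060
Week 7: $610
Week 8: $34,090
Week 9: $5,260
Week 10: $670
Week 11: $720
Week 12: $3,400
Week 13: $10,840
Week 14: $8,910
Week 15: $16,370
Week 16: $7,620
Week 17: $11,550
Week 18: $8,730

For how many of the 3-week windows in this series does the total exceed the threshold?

3

Week 6–Week 8: $13,060 + $610 + $34,090 = $47,760 (over)
Week 7–Week 9: $610 + $34,090 + $5,260 = $39,960 (over)
Week 8–Week 10: $34,090 + $5,260 + $670 = $40,020 (over)
Week 9–Week 11: $5,260 + $670 + $720 = $6,650 (under)
Week 10–Week 12: $670 + $720 + $3,400 = $4,790 (under)
Week 11–Week 13: $720 + $3,400 + $10,840 = $14,960 (under)
Week 12–Week 14: $3,400 + $10,840 + $8,910 = $23,150 (under)
Week 13–Week 15: $10,840 + $8,910 + $16,370 = $36,120 (under)
Week 14–Week 16: $8,910 + $16,370 + $7,620 = $32,900 (under)
Week 15–Week 17: $16,370 + $7,620 + $11,550 = $35,540 (under)
Week 16–Week 18: $7,620 + $11,550 + $8,730 = $27,900 (under)
3 windows exceed the threshold.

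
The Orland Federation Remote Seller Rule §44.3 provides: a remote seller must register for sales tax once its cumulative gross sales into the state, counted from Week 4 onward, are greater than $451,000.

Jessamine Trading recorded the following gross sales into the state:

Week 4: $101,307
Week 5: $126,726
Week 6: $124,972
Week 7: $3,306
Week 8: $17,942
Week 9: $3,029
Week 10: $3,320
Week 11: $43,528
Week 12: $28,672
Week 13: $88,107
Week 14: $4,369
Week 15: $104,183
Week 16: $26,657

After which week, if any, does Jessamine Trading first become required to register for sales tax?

Through Week 4: $101,307
Through Week 5: $228,033
Through Week 6: $353,005
Through Week 7: $356,311
Through Week 8: $374,253
Through Week 9: $377,282
Through Week 10: $380,602
Through Week 11: $424,130
Through Week 12: $452,802 ← exceeds threshold

Week 12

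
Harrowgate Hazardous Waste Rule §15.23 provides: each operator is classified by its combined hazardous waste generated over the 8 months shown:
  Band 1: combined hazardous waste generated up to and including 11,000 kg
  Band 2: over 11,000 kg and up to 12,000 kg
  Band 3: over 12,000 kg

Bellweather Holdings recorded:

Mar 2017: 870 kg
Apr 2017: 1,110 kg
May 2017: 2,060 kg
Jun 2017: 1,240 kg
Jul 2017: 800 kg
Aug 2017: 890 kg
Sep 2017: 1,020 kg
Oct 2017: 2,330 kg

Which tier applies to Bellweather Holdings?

Combined hazardous waste generated: 870 kg + 1,110 kg + 2,060 kg + 1,240 kg + 800 kg + 890 kg + 1,020 kg + 2,330 kg = 10,320 kg.
10,320 kg ≤ 11,000 kg, so Band 1 applies.

Band 1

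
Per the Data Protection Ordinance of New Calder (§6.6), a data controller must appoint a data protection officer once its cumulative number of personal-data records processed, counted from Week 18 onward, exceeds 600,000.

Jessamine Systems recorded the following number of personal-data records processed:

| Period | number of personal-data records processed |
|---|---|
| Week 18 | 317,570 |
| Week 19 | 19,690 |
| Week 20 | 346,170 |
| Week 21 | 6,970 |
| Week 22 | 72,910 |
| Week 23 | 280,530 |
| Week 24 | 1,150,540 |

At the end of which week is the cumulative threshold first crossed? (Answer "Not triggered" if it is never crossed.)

Week 20

Through Week 18: 317,570
Through Week 19: 337,260
Through Week 20: 683,430 ← exceeds threshold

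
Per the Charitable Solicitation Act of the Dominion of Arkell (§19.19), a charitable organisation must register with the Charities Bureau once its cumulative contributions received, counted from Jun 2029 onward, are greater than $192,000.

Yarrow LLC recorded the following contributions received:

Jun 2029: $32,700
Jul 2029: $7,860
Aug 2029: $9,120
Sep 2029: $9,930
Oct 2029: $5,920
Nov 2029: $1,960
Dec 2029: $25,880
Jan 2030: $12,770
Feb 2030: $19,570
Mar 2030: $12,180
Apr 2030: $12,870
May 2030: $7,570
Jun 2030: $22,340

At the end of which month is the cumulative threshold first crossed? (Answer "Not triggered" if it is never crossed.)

Through Jun 2029: $32,700
Through Jul 2029: $40,560
Through Aug 2029: $49,680
Through Sep 2029: $59,610
Through Oct 2029: $65,530
Through Nov 2029: $67,490
Through Dec 2029: $93,370
Through Jan 2030: $106,140
Through Feb 2030: $125,710
Through Mar 2030: $137,890
Through Apr 2030: $150,760
Through May 2030: $158,330
Through Jun 2030: $180,670
Final cumulative total $180,670 ≤ $192,000; the threshold is never exceeded.

Not triggered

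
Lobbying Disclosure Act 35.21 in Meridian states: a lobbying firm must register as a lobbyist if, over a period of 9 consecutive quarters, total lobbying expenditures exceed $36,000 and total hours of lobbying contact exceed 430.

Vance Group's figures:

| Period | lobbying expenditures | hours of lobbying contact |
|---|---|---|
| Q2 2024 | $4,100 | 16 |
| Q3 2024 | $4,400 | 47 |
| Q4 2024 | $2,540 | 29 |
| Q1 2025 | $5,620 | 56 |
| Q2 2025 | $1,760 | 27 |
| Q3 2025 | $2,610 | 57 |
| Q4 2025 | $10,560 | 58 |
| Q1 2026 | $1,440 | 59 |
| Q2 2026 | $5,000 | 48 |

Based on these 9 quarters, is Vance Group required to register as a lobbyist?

No

Total lobbying expenditures: $4,100 + $4,400 + $2,540 + $5,620 + $1,760 + $2,610 + $10,560 + $1,440 + $5,000 = $38,030 (> $36,000).
Total hours of lobbying contact: 16 + 47 + 29 + 56 + 27 + 57 + 58 + 59 + 48 = 397 (≤ 430).
The test is 'and': the rule requires both, and at least one is not exceeded.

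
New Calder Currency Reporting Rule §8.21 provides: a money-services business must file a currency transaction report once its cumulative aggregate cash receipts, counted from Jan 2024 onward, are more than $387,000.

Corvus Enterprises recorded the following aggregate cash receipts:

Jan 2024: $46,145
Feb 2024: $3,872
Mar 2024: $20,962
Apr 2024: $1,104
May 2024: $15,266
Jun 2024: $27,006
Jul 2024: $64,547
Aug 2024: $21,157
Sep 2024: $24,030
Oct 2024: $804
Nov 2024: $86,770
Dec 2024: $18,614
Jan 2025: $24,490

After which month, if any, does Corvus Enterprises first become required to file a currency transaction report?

Through Jan 2024: $46,145
Through Feb 2024: $50,017
Through Mar 2024: $70,979
Through Apr 2024: $72,083
Through May 2024: $87,349
Through Jun 2024: $114,355
Through Jul 2024: $178,902
Through Aug 2024: $200,059
Through Sep 2024: $224,089
Through Oct 2024: $224,893
Through Nov 2024: $311,663
Through Dec 2024: $330,277
Through Jan 2025: $354,767
Final cumulative total $354,767 ≤ $387,000; the threshold is never exceeded.

Not triggered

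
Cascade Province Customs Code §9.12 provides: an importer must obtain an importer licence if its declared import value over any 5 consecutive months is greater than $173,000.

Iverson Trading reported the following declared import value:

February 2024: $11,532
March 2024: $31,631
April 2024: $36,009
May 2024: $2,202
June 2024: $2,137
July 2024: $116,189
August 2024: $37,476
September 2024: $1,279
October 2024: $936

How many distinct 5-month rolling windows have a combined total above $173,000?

February 2024–June 2024: $11,532 + $31,631 + $36,009 + $2,202 + $2,137 = $83,511 (under)
March 2024–July 2024: $31,631 + $36,009 + $2,202 + $2,137 + $116,189 = $188,168 (over)
April 2024–August 2024: $36,009 + $2,202 + $2,137 + $116,189 + $37,476 = $194,013 (over)
May 2024–September 2024: $2,202 + $2,137 + $116,189 + $37,476 + $1,279 = $159,283 (under)
June 2024–October 2024: $2,137 + $116,189 + $37,476 + $1,279 + $936 = $158,017 (under)
2 windows exceed the threshold.

2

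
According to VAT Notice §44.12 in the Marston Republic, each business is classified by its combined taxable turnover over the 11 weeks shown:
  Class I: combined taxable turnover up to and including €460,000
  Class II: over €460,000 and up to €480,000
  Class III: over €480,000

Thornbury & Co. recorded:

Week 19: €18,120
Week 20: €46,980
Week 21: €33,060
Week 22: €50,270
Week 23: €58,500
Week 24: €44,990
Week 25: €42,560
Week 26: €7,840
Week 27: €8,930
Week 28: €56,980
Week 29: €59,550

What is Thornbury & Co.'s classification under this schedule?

Class I

Combined taxable turnover: €18,120 + €46,980 + €33,060 + €50,270 + €58,500 + €44,990 + €42,560 + €7,840 + €8,930 + €56,980 + €59,550 = €427,780.
€427,780 ≤ €460,000, so Class I applies.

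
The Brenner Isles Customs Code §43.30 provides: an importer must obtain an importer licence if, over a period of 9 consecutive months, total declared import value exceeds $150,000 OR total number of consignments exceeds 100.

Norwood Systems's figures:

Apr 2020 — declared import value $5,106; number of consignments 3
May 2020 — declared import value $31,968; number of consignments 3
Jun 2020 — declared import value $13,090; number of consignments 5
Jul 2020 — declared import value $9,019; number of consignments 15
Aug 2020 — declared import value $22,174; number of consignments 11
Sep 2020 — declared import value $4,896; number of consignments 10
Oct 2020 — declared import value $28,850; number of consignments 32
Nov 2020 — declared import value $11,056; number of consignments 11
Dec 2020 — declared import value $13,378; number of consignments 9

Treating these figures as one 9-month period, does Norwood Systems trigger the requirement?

Total declared import value: $5,106 + $31,968 + $13,090 + $9,019 + $22,174 + $4,896 + $28,850 + $11,056 + $13,378 = $139,537 (≤ $150,000).
Total number of consignments: 3 + 3 + 5 + 15 + 11 + 10 + 32 + 11 + 9 = 99 (≤ 100).
The test is 'or': neither threshold is exceeded.

No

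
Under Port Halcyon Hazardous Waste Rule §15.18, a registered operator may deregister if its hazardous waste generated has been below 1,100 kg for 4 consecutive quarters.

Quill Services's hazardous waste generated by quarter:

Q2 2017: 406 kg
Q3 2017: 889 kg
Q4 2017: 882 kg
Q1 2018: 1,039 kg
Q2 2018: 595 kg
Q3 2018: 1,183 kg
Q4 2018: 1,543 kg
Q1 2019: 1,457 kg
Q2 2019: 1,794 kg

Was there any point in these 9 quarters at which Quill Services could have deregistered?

Quarters below 1,100 kg: Q2 2017, Q3 2017, Q4 2017, Q1 2018, Q2 2018.
Longest run of consecutive quarters below the threshold: 5.
5 ≥ 4, so Quill Services became eligible.

Yes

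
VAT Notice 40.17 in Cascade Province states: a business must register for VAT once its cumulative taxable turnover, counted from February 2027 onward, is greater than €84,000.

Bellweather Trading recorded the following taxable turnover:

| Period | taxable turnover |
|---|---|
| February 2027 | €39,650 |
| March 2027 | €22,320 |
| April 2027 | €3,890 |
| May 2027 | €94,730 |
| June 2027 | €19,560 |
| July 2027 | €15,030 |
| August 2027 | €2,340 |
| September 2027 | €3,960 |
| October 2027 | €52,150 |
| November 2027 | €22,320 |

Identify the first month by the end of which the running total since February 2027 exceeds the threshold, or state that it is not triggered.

May 2027

Through February 2027: €39,650
Through March 2027: €61,970
Through April 2027: €65,860
Through May 2027: €160,590 ← exceeds threshold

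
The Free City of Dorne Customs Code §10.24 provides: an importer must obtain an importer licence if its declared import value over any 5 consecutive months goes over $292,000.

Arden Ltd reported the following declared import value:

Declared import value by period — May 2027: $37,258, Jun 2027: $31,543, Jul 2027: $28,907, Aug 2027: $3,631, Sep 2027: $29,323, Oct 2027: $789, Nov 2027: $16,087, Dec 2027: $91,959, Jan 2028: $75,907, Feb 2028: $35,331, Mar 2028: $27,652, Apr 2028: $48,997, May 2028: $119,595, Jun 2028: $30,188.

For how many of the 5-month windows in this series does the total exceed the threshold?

1

May 2027–Sep 2027: $37,258 + $31,543 + $28,907 + $3,631 + $29,323 = $130,662 (under)
Jun 2027–Oct 2027: $31,543 + $28,907 + $3,631 + $29,323 + $789 = $94,193 (under)
Jul 2027–Nov 2027: $28,907 + $3,631 + $29,323 + $789 + $16,087 = $78,737 (under)
Aug 2027–Dec 2027: $3,631 + $29,323 + $789 + $16,087 + $91,959 = $141,789 (under)
Sep 2027–Jan 2028: $29,323 + $789 + $16,087 + $91,959 + $75,907 = $214,065 (under)
Oct 2027–Feb 2028: $789 + $16,087 + $91,959 + $75,907 + $35,331 = $220,073 (under)
Nov 2027–Mar 2028: $16,087 + $91,959 + $75,907 + $35,331 + $27,652 = $246,936 (under)
Dec 2027–Apr 2028: $91,959 + $75,907 + $35,331 + $27,652 + $48,997 = $279,846 (under)
Jan 2028–May 2028: $75,907 + $35,331 + $27,652 + $48,997 + $119,595 = $307,482 (over)
Feb 2028–Jun 2028: $35,331 + $27,652 + $48,997 + $119,595 + $30,188 = $261,763 (under)
1 window exceeds the threshold.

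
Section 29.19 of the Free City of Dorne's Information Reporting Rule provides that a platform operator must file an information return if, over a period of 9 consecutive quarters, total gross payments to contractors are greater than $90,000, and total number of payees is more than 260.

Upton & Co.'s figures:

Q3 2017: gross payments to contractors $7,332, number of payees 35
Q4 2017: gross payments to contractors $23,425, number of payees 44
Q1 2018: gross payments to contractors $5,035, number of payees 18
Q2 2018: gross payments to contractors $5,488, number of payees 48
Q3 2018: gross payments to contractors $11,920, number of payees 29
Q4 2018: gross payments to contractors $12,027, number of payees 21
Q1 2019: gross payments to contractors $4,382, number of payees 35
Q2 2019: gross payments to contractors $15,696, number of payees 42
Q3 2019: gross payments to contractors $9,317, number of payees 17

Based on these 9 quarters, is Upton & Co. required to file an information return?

Total gross payments to contractors: $7,332 + $23,425 + $5,035 + $5,488 + $11,920 + $12,027 + $4,382 + $15,696 + $9,317 = $94,622 (> $90,000).
Total number of payees: 35 + 44 + 18 + 48 + 29 + 21 + 35 + 42 + 17 = 289 (> 260).
The test is 'and': both thresholds are exceeded.

Yes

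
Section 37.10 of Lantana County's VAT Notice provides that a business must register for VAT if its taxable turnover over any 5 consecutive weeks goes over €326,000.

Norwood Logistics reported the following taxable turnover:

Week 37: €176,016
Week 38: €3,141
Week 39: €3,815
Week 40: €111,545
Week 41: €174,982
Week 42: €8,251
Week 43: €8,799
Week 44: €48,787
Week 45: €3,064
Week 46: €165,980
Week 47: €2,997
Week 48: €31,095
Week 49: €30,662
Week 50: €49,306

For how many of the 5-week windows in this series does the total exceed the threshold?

2

Week 37–Week 41: €176,016 + €3,141 + €3,815 + €111,545 + €174,982 = €469,499 (over)
Week 38–Week 42: €3,141 + €3,815 + €111,545 + €174,982 + €8,251 = €301,734 (under)
Week 39–Week 43: €3,815 + €111,545 + €174,982 + €8,251 + €8,799 = €307,392 (under)
Week 40–Week 44: €111,545 + €174,982 + €8,251 + €8,799 + €48,787 = €352,364 (over)
Week 41–Week 45: €174,982 + €8,251 + €8,799 + €48,787 + €3,064 = €243,883 (under)
Week 42–Week 46: €8,251 + €8,799 + €48,787 + €3,064 + €165,980 = €234,881 (under)
Week 43–Week 47: €8,799 + €48,787 + €3,064 + €165,980 + €2,997 = €229,627 (under)
Week 44–Week 48: €48,787 + €3,064 + €165,980 + €2,997 + €31,095 = €251,923 (under)
Week 45–Week 49: €3,064 + €165,980 + €2,997 + €31,095 + €30,662 = €233,798 (under)
Week 46–Week 50: €165,980 + €2,997 + €31,095 + €30,662 + €49,306 = €280,040 (under)
2 windows exceed the threshold.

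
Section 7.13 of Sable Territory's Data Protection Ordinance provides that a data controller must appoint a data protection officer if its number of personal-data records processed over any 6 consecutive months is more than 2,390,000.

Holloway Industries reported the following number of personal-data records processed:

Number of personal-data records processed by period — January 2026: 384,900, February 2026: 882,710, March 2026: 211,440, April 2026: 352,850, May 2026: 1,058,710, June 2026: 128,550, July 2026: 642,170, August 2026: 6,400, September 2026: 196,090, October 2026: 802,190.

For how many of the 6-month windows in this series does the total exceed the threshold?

January 2026–June 2026: 384,900 + 882,710 + 211,440 + 352,850 + 1,058,710 + 128,550 = 3,019,160 (over)
February 2026–July 2026: 882,710 + 211,440 + 352,850 + 1,058,710 + 128,550 + 642,170 = 3,276,430 (over)
March 2026–August 2026: 211,440 + 352,850 + 1,058,710 + 128,550 + 642,170 + 6,400 = 2,400,120 (over)
April 2026–September 2026: 352,850 + 1,058,710 + 128,550 + 642,170 + 6,400 + 196,090 = 2,384,770 (under)
May 2026–October 2026: 1,058,710 + 128,550 + 642,170 + 6,400 + 196,090 + 802,190 = 2,834,110 (over)
4 windows exceed the threshold.

4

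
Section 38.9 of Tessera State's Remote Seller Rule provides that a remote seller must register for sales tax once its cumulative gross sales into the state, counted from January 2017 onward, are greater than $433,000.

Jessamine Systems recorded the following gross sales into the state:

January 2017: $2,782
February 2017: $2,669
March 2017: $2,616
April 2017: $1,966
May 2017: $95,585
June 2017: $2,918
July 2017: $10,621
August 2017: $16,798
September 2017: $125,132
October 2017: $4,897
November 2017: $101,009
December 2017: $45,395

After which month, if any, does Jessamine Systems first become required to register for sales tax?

Through January 2017: $2,782
Through February 2017: $5,451
Through March 2017: $8,067
Through April 2017: $10,033
Through May 2017: $105,618
Through June 2017: $108,536
Through July 2017: $119,157
Through August 2017: $135,955
Through September 2017: $261,087
Through October 2017: $265,984
Through November 2017: $366,993
Through December 2017: $412,388
Final cumulative total $412,388 ≤ $433,000; the threshold is never exceeded.

Not triggered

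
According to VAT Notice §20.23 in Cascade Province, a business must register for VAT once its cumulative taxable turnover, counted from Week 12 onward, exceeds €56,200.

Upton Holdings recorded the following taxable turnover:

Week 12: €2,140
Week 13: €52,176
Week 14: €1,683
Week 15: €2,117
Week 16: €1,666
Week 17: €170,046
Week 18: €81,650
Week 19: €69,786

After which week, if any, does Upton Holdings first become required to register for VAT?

Through Week 12: €2,140
Through Week 13: €54,316
Through Week 14: €55,999
Through Week 15: €58,116 ← exceeds threshold

Week 15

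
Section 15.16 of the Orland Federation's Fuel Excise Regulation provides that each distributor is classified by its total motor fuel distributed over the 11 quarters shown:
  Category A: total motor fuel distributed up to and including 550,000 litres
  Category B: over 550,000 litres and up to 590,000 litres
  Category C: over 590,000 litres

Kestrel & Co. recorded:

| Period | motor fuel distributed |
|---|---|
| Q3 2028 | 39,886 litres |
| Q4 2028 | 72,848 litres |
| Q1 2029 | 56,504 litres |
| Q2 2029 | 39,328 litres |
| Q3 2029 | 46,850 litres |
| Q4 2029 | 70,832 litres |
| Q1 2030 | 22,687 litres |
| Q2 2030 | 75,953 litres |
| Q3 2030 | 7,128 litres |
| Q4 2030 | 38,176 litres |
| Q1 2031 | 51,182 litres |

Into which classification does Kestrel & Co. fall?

Category A

Total motor fuel distributed: 39,886 litres + 72,848 litres + 56,504 litres + 39,328 litres + 46,850 litres + 70,832 litres + 22,687 litres + 75,953 litres + 7,128 litres + 38,176 litres + 51,182 litres = 521,374 litres.
521,374 litres ≤ 550,000 litres, so Category A applies.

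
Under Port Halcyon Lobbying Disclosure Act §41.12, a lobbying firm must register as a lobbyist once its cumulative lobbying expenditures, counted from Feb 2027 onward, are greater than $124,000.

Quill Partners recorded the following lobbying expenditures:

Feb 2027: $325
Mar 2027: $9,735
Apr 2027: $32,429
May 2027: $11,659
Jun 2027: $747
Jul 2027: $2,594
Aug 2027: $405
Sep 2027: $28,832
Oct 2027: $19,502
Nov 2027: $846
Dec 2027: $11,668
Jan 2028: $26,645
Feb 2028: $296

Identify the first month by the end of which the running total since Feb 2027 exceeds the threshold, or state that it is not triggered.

Through Feb 2027: $325
Through Mar 2027: $10,060
Through Apr 2027: $42,489
Through May 2027: $54,148
Through Jun 2027: $54,895
Through Jul 2027: $57,489
Through Aug 2027: $57,894
Through Sep 2027: $86,726
Through Oct 2027: $106,228
Through Nov 2027: $107,074
Through Dec 2027: $118,742
Through Jan 2028: $145,387 ← exceeds threshold

Jan 2028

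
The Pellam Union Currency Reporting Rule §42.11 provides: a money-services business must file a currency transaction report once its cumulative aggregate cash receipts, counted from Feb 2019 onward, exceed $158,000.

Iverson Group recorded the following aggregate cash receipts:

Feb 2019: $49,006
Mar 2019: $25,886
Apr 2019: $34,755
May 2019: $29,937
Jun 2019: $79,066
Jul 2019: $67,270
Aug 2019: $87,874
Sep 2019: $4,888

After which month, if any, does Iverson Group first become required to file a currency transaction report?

Jun 2019

Through Feb 2019: $49,006
Through Mar 2019: $74,892
Through Apr 2019: $109,647
Through May 2019: $139,584
Through Jun 2019: $218,650 ← exceeds threshold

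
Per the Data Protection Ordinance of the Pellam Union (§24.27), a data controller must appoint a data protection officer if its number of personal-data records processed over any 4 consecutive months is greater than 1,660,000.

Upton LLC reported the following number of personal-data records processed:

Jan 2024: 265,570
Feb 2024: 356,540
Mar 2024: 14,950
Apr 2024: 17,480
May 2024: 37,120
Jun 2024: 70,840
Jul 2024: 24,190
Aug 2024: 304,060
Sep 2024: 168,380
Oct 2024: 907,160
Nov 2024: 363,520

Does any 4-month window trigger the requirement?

Jan 2024–Apr 2024: 265,570 + 356,540 + 14,950 + 17,480 = 654,540 (under)
Feb 2024–May 2024: 356,540 + 14,950 + 17,480 + 37,120 = 426,090 (under)
Mar 2024–Jun 2024: 14,950 + 17,480 + 37,120 + 70,840 = 140,390 (under)
Apr 2024–Jul 2024: 17,480 + 37,120 + 70,840 + 24,190 = 149,630 (under)
May 2024–Aug 2024: 37,120 + 70,840 + 24,190 + 304,060 = 436,210 (under)
Jun 2024–Sep 2024: 70,840 + 24,190 + 304,060 + 168,380 = 567,470 (under)
Jul 2024–Oct 2024: 24,190 + 304,060 + 168,380 + 907,160 = 1,403,790 (under)
Aug 2024–Nov 2024: 304,060 + 168,380 + 907,160 + 363,520 = 1,743,120 (over)
At least one window exceeds 1,660,000.

Yes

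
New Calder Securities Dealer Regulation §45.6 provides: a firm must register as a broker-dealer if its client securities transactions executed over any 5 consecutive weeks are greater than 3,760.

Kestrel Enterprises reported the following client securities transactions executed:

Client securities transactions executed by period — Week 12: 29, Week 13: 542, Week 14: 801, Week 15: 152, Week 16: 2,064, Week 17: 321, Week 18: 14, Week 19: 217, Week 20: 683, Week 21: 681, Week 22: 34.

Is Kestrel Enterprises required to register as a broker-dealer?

Yes

Week 12–Week 16: 29 + 542 + 801 + 152 + 2,064 = 3,588 (under)
Week 13–Week 17: 542 + 801 + 152 + 2,064 + 321 = 3,880 (over)
Week 14–Week 18: 801 + 152 + 2,064 + 321 + 14 = 3,352 (under)
Week 15–Week 19: 152 + 2,064 + 321 + 14 + 217 = 2,768 (under)
Week 16–Week 20: 2,064 + 321 + 14 + 217 + 683 = 3,299 (under)
Week 17–Week 21: 321 + 14 + 217 + 683 + 681 = 1,916 (under)
Week 18–Week 22: 14 + 217 + 683 + 681 + 34 = 1,629 (under)
At least one window exceeds 3,760.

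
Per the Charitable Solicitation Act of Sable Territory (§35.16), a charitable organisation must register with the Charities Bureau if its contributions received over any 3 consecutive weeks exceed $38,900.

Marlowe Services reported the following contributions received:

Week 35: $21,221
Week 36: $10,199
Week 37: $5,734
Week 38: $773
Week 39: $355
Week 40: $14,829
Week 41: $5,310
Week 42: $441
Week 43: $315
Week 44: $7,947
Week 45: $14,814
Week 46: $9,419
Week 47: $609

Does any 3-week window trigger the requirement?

Week 35–Week 37: $21,221 + $10,199 + $5,734 = $37,154 (under)
Week 36–Week 38: $10,199 + $5,734 + $773 = $16,706 (under)
Week 37–Week 39: $5,734 + $773 + $355 = $6,862 (under)
Week 38–Week 40: $773 + $355 + $14,829 = $15,957 (under)
Week 39–Week 41: $355 + $14,829 + $5,310 = $20,494 (under)
Week 40–Week 42: $14,829 + $5,310 + $441 = $20,580 (under)
Week 41–Week 43: $5,310 + $441 + $315 = $6,066 (under)
Week 42–Week 44: $441 + $315 + $7,947 = $8,703 (under)
Week 43–Week 45: $315 + $7,947 + $14,814 = $23,076 (under)
Week 44–Week 46: $7,947 + $14,814 + $9,419 = $32,180 (under)
Week 45–Week 47: $14,814 + $9,419 + $609 = $24,842 (under)
No window exceeds $38,900.

No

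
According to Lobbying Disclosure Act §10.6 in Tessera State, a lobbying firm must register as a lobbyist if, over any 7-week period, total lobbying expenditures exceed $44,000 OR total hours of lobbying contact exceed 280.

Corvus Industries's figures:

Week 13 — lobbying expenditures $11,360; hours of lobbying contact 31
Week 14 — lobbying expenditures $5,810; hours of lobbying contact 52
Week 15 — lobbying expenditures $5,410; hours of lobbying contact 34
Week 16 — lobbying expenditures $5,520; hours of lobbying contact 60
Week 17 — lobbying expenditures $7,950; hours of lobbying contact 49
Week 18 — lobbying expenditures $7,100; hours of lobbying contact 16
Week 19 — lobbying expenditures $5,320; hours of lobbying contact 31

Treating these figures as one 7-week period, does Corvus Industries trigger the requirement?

Yes

Total lobbying expenditures: $11,360 + $5,810 + $5,410 + $5,520 + $7,950 + $7,100 + $5,320 = $48,470 (> $44,000).
Total hours of lobbying contact: 31 + 52 + 34 + 60 + 49 + 16 + 31 = 273 (≤ 280).
The test is 'or': at least one threshold is exceeded.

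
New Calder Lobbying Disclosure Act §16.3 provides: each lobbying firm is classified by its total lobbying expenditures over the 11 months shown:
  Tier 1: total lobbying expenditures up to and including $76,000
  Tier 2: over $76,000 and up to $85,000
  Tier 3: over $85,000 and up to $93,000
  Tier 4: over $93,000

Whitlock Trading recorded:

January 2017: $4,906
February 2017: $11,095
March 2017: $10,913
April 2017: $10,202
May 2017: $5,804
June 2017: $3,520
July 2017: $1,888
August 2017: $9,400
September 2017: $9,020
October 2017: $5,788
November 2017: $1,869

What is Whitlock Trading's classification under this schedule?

Tier 1

Total lobbying expenditures: $4,906 + $11,095 + $10,913 + $10,202 + $5,804 + $3,520 + $1,888 + $9,400 + $9,020 + $5,788 + $1,869 = $74,405.
$74,405 ≤ $76,000, so Tier 1 applies.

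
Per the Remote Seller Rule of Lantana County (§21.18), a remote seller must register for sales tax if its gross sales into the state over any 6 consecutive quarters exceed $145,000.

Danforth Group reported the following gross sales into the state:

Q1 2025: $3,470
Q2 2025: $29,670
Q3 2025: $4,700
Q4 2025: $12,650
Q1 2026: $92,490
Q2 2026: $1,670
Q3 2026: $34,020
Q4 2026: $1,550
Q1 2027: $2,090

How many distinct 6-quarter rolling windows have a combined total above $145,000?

2

Q1 2025–Q2 2026: $3,470 + $29,670 + $4,700 + $12,650 + $92,490 + $1,670 = $144,650 (under)
Q2 2025–Q3 2026: $29,670 + $4,700 + $12,650 + $92,490 + $1,670 + $34,020 = $175,200 (over)
Q3 2025–Q4 2026: $4,700 + $12,650 + $92,490 + $1,670 + $34,020 + $1,550 = $147,080 (over)
Q4 2025–Q1 2027: $12,650 + $92,490 + $1,670 + $34,020 + $1,550 + $2,090 = $144,470 (under)
2 windows exceed the threshold.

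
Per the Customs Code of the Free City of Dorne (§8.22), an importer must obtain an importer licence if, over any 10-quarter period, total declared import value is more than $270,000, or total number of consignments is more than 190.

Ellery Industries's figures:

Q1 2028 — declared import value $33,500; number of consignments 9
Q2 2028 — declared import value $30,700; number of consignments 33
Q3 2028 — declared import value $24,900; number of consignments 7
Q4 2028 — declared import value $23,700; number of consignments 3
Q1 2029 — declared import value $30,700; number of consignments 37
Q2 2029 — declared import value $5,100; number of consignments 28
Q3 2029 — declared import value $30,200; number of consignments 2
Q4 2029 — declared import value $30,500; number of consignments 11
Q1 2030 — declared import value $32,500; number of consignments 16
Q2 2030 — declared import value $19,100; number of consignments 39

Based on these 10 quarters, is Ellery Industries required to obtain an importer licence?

No

Total declared import value: $33,500 + $30,700 + $24,900 + $23,700 + $30,700 + $5,100 + $30,200 + $30,500 + $32,500 + $19,100 = $260,900 (≤ $270,000).
Total number of consignments: 9 + 33 + 7 + 3 + 37 + 28 + 2 + 11 + 16 + 39 = 185 (≤ 190).
The test is 'or': neither threshold is exceeded.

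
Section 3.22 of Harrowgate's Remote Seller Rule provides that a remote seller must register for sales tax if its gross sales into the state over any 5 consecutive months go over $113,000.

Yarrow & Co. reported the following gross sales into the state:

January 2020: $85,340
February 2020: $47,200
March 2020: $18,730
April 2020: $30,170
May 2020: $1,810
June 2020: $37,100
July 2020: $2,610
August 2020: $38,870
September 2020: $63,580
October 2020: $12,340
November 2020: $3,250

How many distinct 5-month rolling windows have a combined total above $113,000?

5

January 2020–May 2020: $85,340 + $47,200 + $18,730 + $30,170 + $1,810 = $183,250 (over)
February 2020–June 2020: $47,200 + $18,730 + $30,170 + $1,810 + $37,100 = $135,010 (over)
March 2020–July 2020: $18,730 + $30,170 + $1,810 + $37,100 + $2,610 = $90,420 (under)
April 2020–August 2020: $30,170 + $1,810 + $37,100 + $2,610 + $38,870 = $110,560 (under)
May 2020–September 2020: $1,810 + $37,100 + $2,610 + $38,870 + $63,580 = $143,970 (over)
June 2020–October 2020: $37,100 + $2,610 + $38,870 + $63,580 + $12,340 = $154,500 (over)
July 2020–November 2020: $2,610 + $38,870 + $63,580 + $12,340 + $3,250 = $120,650 (over)
5 windows exceed the threshold.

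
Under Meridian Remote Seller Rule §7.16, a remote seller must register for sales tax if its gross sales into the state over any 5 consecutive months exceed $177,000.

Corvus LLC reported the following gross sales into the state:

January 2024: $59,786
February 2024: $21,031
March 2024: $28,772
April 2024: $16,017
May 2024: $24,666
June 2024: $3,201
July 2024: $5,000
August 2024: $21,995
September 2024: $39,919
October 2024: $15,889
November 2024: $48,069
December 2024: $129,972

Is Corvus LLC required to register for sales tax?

January 2024–May 2024: $59,786 + $21,031 + $28,772 + $16,017 + $24,666 = $150,272 (under)
February 2024–June 2024: $21,031 + $28,772 + $16,017 + $24,666 + $3,201 = $93,687 (under)
March 2024–July 2024: $28,772 + $16,017 + $24,666 + $3,201 + $5,000 = $77,656 (under)
April 2024–August 2024: $16,017 + $24,666 + $3,201 + $5,000 + $21,995 = $70,879 (under)
May 2024–September 2024: $24,666 + $3,201 + $5,000 + $21,995 + $39,919 = $94,781 (under)
June 2024–October 2024: $3,201 + $5,000 + $21,995 + $39,919 + $15,889 = $86,004 (under)
July 2024–November 2024: $5,000 + $21,995 + $39,919 + $15,889 + $48,069 = $130,872 (under)
August 2024–December 2024: $21,995 + $39,919 + $15,889 + $48,069 + $129,972 = $255,844 (over)
At least one window exceeds $177,000.

Yes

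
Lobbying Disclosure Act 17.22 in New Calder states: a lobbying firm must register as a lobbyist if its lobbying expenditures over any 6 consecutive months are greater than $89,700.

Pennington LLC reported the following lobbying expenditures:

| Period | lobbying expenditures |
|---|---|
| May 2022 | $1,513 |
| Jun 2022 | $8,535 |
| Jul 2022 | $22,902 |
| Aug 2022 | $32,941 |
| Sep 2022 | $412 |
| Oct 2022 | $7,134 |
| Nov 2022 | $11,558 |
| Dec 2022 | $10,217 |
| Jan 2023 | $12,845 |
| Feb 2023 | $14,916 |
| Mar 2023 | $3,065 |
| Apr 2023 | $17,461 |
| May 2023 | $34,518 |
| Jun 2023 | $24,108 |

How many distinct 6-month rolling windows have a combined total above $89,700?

2

May 2022–Oct 2022: $1,513 + $8,535 + $22,902 + $32,941 + $412 + $7,134 = $73,437 (under)
Jun 2022–Nov 2022: $8,535 + $22,902 + $32,941 + $412 + $7,134 + $11,558 = $83,482 (under)
Jul 2022–Dec 2022: $22,902 + $32,941 + $412 + $7,134 + $11,558 + $10,217 = $85,164 (under)
Aug 2022–Jan 2023: $32,941 + $412 + $7,134 + $11,558 + $10,217 + $12,845 = $75,107 (under)
Sep 2022–Feb 2023: $412 + $7,134 + $11,558 + $10,217 + $12,845 + $14,916 = $57,082 (under)
Oct 2022–Mar 2023: $7,134 + $11,558 + $10,217 + $12,845 + $14,916 + $3,065 = $59,735 (under)
Nov 2022–Apr 2023: $11,558 + $10,217 + $12,845 + $14,916 + $3,065 + $17,461 = $70,062 (under)
Dec 2022–May 2023: $10,217 + $12,845 + $14,916 + $3,065 + $17,461 + $34,518 = $93,022 (over)
Jan 2023–Jun 2023: $12,845 + $14,916 + $3,065 + $17,461 + $34,518 + $24,108 = $106,913 (over)
2 windows exceed the threshold.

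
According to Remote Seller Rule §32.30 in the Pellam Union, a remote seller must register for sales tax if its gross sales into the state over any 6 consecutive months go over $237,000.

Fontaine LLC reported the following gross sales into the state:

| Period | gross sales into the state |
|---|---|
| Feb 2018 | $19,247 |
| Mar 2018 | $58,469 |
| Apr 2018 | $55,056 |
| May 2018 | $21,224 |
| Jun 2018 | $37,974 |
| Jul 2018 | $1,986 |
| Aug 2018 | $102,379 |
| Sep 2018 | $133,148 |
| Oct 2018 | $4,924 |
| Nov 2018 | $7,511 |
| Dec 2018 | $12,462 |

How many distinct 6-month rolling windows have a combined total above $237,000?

5

Feb 2018–Jul 2018: $19,247 + $58,469 + $55,056 + $21,224 + $37,974 + $1,986 = $193,956 (under)
Mar 2018–Aug 2018: $58,469 + $55,056 + $21,224 + $37,974 + $1,986 + $102,379 = $277,088 (over)
Apr 2018–Sep 2018: $55,056 + $21,224 + $37,974 + $1,986 + $102,379 + $133,148 = $351,767 (over)
May 2018–Oct 2018: $21,224 + $37,974 + $1,986 + $102,379 + $133,148 + $4,924 = $301,635 (over)
Jun 2018–Nov 2018: $37,974 + $1,986 + $102,379 + $133,148 + $4,924 + $7,511 = $287,922 (over)
Jul 2018–Dec 2018: $1,986 + $102,379 + $133,148 + $4,924 + $7,511 + $12,462 = $262,410 (over)
5 windows exceed the threshold.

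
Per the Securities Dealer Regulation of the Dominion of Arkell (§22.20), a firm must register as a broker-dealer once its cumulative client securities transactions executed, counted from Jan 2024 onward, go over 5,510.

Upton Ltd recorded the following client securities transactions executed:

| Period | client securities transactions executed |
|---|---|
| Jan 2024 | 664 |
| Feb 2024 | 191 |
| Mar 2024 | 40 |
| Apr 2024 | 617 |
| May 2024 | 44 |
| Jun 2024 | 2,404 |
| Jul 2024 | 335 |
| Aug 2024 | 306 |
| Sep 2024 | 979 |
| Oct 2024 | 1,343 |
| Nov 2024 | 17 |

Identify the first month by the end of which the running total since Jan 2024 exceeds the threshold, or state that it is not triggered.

Through Jan 2024: 664
Through Feb 2024: 855
Through Mar 2024: 895
Through Apr 2024: 1,512
Through May 2024: 1,556
Through Jun 2024: 3,960
Through Jul 2024: 4,295
Through Aug 2024: 4,601
Through Sep 2024: 5,580 ← exceeds threshold

Sep 2024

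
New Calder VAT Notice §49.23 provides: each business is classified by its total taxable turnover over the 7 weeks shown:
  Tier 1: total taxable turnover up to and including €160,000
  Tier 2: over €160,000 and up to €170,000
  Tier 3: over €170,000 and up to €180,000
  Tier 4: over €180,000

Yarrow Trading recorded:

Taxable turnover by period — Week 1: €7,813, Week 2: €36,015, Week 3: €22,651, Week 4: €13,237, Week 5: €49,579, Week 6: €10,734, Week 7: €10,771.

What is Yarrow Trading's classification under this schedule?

Total taxable turnover: €7,813 + €36,015 + €22,651 + €13,237 + €49,579 + €10,734 + €10,771 = €150,800.
€150,800 ≤ €160,000, so Tier 1 applies.

Tier 1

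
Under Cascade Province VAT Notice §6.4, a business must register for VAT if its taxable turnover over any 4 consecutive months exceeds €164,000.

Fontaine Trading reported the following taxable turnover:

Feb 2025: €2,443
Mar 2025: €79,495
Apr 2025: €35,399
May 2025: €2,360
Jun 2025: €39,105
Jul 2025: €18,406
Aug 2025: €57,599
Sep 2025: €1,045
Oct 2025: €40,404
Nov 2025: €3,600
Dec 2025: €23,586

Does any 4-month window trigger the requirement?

No

Feb 2025–May 2025: €2,443 + €79,495 + €35,399 + €2,360 = €119,697 (under)
Mar 2025–Jun 2025: €79,495 + €35,399 + €2,360 + €39,105 = €156,359 (under)
Apr 2025–Jul 2025: €35,399 + €2,360 + €39,105 + €18,406 = €95,270 (under)
May 2025–Aug 2025: €2,360 + €39,105 + €18,406 + €57,599 = €117,470 (under)
Jun 2025–Sep 2025: €39,105 + €18,406 + €57,599 + €1,045 = €116,155 (under)
Jul 2025–Oct 2025: €18,406 + €57,599 + €1,045 + €40,404 = €117,454 (under)
Aug 2025–Nov 2025: €57,599 + €1,045 + €40,404 + €3,600 = €102,648 (under)
Sep 2025–Dec 2025: €1,045 + €40,404 + €3,600 + €23,586 = €68,635 (under)
No window exceeds €164,000.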